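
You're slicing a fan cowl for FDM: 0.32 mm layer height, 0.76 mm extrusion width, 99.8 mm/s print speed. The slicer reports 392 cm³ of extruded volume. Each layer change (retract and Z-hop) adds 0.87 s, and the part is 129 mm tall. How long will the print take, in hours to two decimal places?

4.58 hours

Line area = 0.32 × 0.76, so 0.2432 mm².
Toolpath length = 392 cm³ / 0.2432 mm² = 392000 / 0.2432 = 1611842.1 mm.
Time extruding: 1611842.1 / 99.8 → 16150.7 s.
Layers = ⌈129/0.32⌉ = 404.
Layer-change overhead = 404 × 0.87 = 351.48 s.
Altogether 16150.7 + 351.48 = 16502.18 s, i.e. 4.58 hours.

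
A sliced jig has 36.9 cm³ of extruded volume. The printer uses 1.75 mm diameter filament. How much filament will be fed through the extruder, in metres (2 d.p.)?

15.34 m

Cross-section of 1.75 mm filament: π·(1.75/2)² = 2.4053 mm².
L = 36900 mm³ / 2.4053 mm² = 15341.12 mm, i.e. 15.34 m.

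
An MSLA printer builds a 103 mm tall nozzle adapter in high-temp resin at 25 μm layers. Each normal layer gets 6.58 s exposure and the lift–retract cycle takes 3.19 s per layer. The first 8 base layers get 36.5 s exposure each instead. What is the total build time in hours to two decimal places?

Number of layers: 103 / 0.025 → 4120 (rounded up).
Base layers = 8 × (36.5 + 3.19), so 317.52 s.
Normal layers: 4112 × (6.58 + 3.19) → 40174.24 s.
Total = 317.52 + 40174.24 = 40491.76 s = 11.25 hours.

11.25 hours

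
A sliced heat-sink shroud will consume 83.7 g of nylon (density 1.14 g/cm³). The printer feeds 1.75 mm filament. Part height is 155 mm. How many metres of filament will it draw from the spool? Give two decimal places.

30.52 m

Extruded volume: 83.7/1.14 = 73.4211 cm³ (73421.1 mm³).
Cross-section of 1.75 mm filament: π·(1.75/2)² = 2.4053 mm².
L = V/A = 73421.1/2.4053 = 30524.72 mm → 30.52 m.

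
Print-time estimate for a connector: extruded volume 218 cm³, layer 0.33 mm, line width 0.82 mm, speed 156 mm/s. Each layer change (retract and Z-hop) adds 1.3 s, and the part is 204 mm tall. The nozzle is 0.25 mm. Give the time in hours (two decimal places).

Bead cross-section = 0.33 × 0.82 = 0.2706 mm².
Path length: 218000 mm³ / 0.2706 mm² → 805617.1 mm.
Time extruding = 805617.1 / 156, so 5164.2 s.
Layer count = ceil(204 / 0.33) = 619.
Z-hop total: 619 × 1.3 → 804.7 s.
Total = 5164.2 + 804.7 = 5968.9 s = 1.66 hours.

1.66 hours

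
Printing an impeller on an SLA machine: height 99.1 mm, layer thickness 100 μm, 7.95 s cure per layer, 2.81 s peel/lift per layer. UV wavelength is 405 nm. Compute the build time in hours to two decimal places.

Layers = ⌈99.1/0.1⌉ = 991.
Cycle time = 7.95 + 2.81 = 10.76 s.
Total = 991 × 10.76 = 10663.16 s = 2.96 hours.

2.96 hours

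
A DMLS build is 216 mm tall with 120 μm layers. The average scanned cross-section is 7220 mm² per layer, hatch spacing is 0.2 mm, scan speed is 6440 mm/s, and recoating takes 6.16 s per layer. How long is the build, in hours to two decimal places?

5.88 hours

Layers = ⌈216/0.12⌉ = 1800.
Scan path per layer: 7220 / 0.2 → 36100 mm.
Per-layer scan time: 36100 / 6440 → 5.6056 s.
Per-layer time: 5.6056 + 6.16 → 11.7656 s.
1800 layers × 11.7656 s/layer = 21178.08 s, i.e. 5.88 hours.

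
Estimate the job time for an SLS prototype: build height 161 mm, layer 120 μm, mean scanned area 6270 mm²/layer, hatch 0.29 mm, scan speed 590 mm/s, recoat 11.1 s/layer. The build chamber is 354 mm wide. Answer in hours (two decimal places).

Layer count = ceil(161 / 0.12) = 1342.
Hatch length per layer: 6270 / 0.29 → 21620.7 mm.
Per-layer scan time = 21620.7 / 590 = 36.6453 s.
Layer cycle = 36.6453 + 11.1 = 47.7453 s.
1342 layers × 47.7453 s/layer = 64074.1926 s, i.e. 17.80 hours.

17.80 hours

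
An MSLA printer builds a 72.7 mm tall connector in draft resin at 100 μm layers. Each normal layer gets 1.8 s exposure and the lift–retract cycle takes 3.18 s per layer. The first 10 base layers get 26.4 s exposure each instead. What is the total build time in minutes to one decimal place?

64.4 minutes

Layers = ⌈72.7/0.1⌉ = 727.
Bottom layers = 10 × (26.4 + 3.18) = 295.8 s.
Normal layers: 717 × (1.8 + 3.18) → 3570.66 s.
Total = 295.8 + 3570.66 = 3866.46 s = 64.4 minutes.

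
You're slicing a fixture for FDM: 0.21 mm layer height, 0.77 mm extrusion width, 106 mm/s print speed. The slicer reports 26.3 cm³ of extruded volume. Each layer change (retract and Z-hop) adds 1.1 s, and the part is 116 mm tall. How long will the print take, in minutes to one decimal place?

Extrusion cross-section: 0.21 × 0.77 → 0.1617 mm².
Total extruded path = 26300/0.1617 = 162646.9 mm.
Extrusion time = 162646.9 / 106 = 1534.4 s.
Number of layers: 116 / 0.21 → 553 (rounded up).
Z-hop total: 553 × 1.1 → 608.3 s.
Total = 1534.4 + 608.3 = 2142.7 s = 35.7 minutes.

35.7 minutes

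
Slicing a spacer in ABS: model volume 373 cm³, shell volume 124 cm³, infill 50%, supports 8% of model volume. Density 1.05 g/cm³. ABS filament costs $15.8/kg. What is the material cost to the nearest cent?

$4.62

Interior volume: 373 − 124 → 249 cm³.
Deposited infill = 0.50 × 249 = 124.5 cm³.
Support = 0.08 × 373 = 29.84 cm³.
Total printed volume = 124 + 124.5 + 29.84, so 278.34 cm³.
Mass: 278.34 × 1.05 → 292.257 g.
At $15.8/kg: 292.257/1000 × 15.8 = $4.62.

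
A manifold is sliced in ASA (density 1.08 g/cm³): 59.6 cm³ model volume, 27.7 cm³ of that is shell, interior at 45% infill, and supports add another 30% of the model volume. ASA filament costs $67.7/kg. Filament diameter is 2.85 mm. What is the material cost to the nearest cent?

Infill region = 59.6 − 27.7 = 31.9 cm³.
Infill volume = 0.45 × 31.9 = 14.355 cm³.
Support = 0.30 × 59.6 = 17.88 cm³.
Deposited volume = 27.7 + 14.355 + 17.88, so 59.935 cm³.
Mass = 59.935 × 1.08, so 64.7298 g.
At $67.7/kg: 64.7298/1000 × 67.7 = $4.38.

$4.38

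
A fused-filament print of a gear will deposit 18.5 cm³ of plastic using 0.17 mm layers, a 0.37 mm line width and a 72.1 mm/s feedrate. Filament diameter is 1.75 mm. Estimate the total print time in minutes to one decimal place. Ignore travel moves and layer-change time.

68.0 minutes

Extrusion cross-section = 0.17 × 0.37 = 0.0629 mm².
Path length: 18500 mm³ / 0.0629 mm² → 294117.6 mm.
Extrusion time = 294117.6 / 72.1 = 4079.3 s.
In the requested units: 4079.3 s = 68.0 minutes.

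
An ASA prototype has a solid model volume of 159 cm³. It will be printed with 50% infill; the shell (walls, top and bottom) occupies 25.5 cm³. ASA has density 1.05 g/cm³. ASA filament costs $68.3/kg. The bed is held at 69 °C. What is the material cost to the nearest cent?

$6.62

Volume inside the shell = 159 − 25.5 = 133.5 cm³.
Infill deposited = 0.50 × 133.5, so 66.75 cm³.
Total printed volume: 25.5 + 66.75 → 92.25 cm³.
Mass: 92.25 × 1.05 → 96.8625 g.
At $68.3/kg: 96.8625/1000 × 68.3 = $6.62.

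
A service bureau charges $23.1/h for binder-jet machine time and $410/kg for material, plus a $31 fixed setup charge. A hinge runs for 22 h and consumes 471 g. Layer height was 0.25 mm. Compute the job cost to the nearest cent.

$732.31

Machine cost = 23.1 × 22, so $508.20.
Material cost = 410 × 471/1000 = $193.11.
Adding setup: 508.20 + 193.11 + 31 → $732.31.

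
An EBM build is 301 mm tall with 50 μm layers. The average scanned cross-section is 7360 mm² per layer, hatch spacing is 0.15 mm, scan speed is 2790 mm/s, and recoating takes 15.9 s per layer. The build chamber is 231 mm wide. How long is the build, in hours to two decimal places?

Layer count = ceil(301 / 0.05) = 6020.
Hatch length per layer = 7360 / 0.15, so 49066.7 mm.
Per-layer scan time: 49066.7 / 2790 → 17.5866 s.
Time per layer = 17.5866 + 15.9 = 33.4866 s.
Total: 6020 × 33.4866 s = 201589.332 s → 56.00 hours.

56.00 hours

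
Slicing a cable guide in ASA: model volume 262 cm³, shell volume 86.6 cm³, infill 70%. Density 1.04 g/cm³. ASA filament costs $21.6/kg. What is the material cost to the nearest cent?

$4.70

Infill region = 262 − 86.6 = 175.4 cm³.
Infill volume = 0.70 × 175.4, so 122.78 cm³.
Total extruded = 86.6 + 122.78 = 209.38 cm³.
Mass: 209.38 × 1.04 → 217.7552 g.
Cost = 217.7552 g / 1000 × $21.6/kg = $4.70.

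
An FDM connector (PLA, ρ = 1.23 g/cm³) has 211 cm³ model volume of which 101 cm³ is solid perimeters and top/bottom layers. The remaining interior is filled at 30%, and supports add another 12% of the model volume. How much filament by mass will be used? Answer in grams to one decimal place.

Infill region: 211 − 101 → 110 cm³.
Infill deposited = 0.30 × 110, so 33 cm³.
Support = 0.12 × 211, so 25.32 cm³.
Deposited volume = 101 + 33 + 25.32, so 159.32 cm³.
Mass = 159.32 × 1.23, so 195.9636 g.

196.0 g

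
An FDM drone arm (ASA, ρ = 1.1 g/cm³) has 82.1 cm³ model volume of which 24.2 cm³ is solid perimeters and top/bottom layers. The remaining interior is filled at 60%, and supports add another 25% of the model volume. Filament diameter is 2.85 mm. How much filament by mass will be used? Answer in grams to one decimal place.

Infill region: 82.1 − 24.2 → 57.9 cm³.
Infill volume = 0.60 × 57.9, so 34.74 cm³.
Support = 0.25 × 82.1 = 20.525 cm³.
Total extruded = 24.2 + 34.74 + 20.525 = 79.465 cm³.
Mass = 79.465 × 1.1, so 87.4115 g.

87.4 g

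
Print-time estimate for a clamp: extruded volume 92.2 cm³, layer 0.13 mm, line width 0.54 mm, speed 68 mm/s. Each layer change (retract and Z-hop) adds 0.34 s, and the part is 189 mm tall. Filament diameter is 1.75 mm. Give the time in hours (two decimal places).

5.50 hours

Line area = 0.13 × 0.54 = 0.0702 mm².
Total extruded path = 92200/0.0702 = 1313390.3 mm.
Time extruding: 1313390.3 / 68 → 19314.6 s.
Number of layers: 189 / 0.13 → 1454 (rounded up).
Layer-change overhead = 1454 × 0.34, so 494.36 s.
Total = 19314.6 + 494.36 = 19808.96 s = 5.50 hours.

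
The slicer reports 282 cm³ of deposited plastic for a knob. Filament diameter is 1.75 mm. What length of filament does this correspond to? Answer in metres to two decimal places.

Filament cross-section = π × (1.75/2)² = 2.4053 mm².
Length = 282 cm³ / 2.4053 mm² = 282000 / 2.4053 = 117241.09 mm = 117.24 m.

117.24 m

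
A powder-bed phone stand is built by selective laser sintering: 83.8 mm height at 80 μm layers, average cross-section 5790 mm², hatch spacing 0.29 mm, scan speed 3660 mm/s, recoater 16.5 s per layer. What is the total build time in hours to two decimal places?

Number of layers: 83.8 / 0.08 → 1048 (rounded up).
Hatch length per layer: 5790 / 0.29 → 19965.5 mm.
Scan time per layer = 19965.5 / 3660, so 5.4551 s.
Layer cycle = 5.4551 + 16.5, so 21.9551 s.
Total: 1048 × 21.9551 s = 23008.9448 s → 6.39 hours.

6.39 hours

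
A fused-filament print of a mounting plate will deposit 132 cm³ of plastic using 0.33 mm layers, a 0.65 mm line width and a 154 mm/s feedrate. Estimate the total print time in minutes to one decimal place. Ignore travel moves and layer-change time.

66.6 minutes

Bead cross-section = 0.33 × 0.65, so 0.2145 mm².
Path length: 132000 mm³ / 0.2145 mm² → 615384.6 mm.
Print-move time: 615384.6 / 154 → 3996 s.
3996 s = 66.6 minutes.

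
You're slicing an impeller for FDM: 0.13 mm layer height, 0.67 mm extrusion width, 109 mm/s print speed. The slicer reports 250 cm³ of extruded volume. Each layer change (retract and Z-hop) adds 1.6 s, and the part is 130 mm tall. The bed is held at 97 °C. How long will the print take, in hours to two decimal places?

Bead cross-section: 0.13 × 0.67 → 0.0871 mm².
Toolpath length = 250 cm³ / 0.0871 mm² = 250000 / 0.0871 = 2870264.1 mm.
Extrusion time = 2870264.1 / 109, so 26332.7 s.
Number of layers: 130 / 0.13 → 1000 (rounded up).
Layer-change overhead = 1000 × 1.6 = 1600 s.
Altogether 26332.7 + 1600 = 27932.7 s, i.e. 7.76 hours.

7.76 hours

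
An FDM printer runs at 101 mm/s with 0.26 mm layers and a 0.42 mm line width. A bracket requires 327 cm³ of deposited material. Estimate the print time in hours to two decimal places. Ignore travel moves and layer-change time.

Line area = 0.26 × 0.42, so 0.1092 mm².
Total extruded path = 327000/0.1092 = 2994505.5 mm.
Print-move time = 2994505.5 / 101 = 29648.6 s.
Converting: 29648.6 s = 8.24 hours.

8.24 hours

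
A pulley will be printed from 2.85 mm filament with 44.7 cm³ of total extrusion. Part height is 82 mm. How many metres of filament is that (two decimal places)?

Cross-section of 2.85 mm filament: π·(2.85/2)² = 6.3794 mm².
Length = 44.7 cm³ / 6.3794 mm² = 44700 / 6.3794 = 7006.93 mm = 7.01 m.

7.01 m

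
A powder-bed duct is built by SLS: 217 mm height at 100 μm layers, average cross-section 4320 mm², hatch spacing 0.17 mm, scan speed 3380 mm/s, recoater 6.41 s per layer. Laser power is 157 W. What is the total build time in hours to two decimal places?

8.40 hours

Layer count = ceil(217 / 0.1) = 2170.
Scan path per layer = 4320 / 0.17 = 25411.8 mm.
Scan time per layer = 25411.8 / 3380, so 7.5183 s.
Time per layer: 7.5183 + 6.41 → 13.9283 s.
2170 layers × 13.9283 s/layer = 30224.411 s, i.e. 8.40 hours.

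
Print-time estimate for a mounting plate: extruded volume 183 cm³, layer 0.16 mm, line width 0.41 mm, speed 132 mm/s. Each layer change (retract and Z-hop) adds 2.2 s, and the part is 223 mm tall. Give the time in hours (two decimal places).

Extrusion cross-section = 0.16 × 0.41 = 0.0656 mm².
Path length: 183000 mm³ / 0.0656 mm² → 2789634.1 mm.
Extrusion time = 2789634.1 / 132, so 21133.6 s.
Number of layers: 223 / 0.16 → 1394 (rounded up).
Non-print overhead = 1394 × 2.2, so 3066.8 s.
Altogether 21133.6 + 3066.8 = 24200.4 s, i.e. 6.72 hours.

6.72 hours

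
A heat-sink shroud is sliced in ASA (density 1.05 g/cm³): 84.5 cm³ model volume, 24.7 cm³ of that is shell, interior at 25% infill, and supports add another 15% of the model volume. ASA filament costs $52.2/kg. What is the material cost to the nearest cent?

$2.87

Infill region: 84.5 − 24.7 → 59.8 cm³.
Deposited infill = 0.25 × 59.8 = 14.95 cm³.
Support = 0.15 × 84.5, so 12.675 cm³.
Total printed volume: 24.7 + 14.95 + 12.675 → 52.325 cm³.
Mass = 52.325 × 1.05 = 54.94125 g.
At $52.2/kg: 54.94125/1000 × 52.2 = $2.87.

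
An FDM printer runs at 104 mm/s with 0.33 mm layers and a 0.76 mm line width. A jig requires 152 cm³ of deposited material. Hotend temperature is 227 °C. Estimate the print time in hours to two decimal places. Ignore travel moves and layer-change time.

Line area = 0.33 × 0.76, so 0.2508 mm².
Path length: 152000 mm³ / 0.2508 mm² → 606060.6 mm.
Time extruding = 606060.6 / 104 = 5827.5 s.
That's 5827.5 s → 1.62 hours.

1.62 hours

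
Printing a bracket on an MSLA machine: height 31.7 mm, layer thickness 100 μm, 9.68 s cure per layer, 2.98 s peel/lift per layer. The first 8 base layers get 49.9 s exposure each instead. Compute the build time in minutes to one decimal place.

Layer count = ceil(31.7 / 0.1) = 317.
Bottom layers = 8 × (49.9 + 2.98), so 423.04 s.
Normal layers = 309 × (9.68 + 2.98), so 3911.94 s.
Total = 423.04 + 3911.94 = 4334.98 s = 72.2 minutes.

72.2 minutes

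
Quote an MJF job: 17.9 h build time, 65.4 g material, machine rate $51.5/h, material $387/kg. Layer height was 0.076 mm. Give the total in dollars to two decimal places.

Machine cost = 51.5 × 17.9 = $921.85.
Feedstock cost = 387 × 65.4/1000 = $25.3098.
Total = 921.85 + 25.3098 = 947.1598 ≈ $947.16.

$947.16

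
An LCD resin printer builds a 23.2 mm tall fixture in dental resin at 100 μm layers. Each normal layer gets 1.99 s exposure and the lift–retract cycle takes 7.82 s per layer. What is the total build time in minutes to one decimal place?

37.9 minutes

Layers = ⌈23.2/0.1⌉ = 232.
Each layer takes: 1.99 + 7.82 → 9.81 s.
Total = 232 × 9.81 = 2275.92 s = 37.9 minutes.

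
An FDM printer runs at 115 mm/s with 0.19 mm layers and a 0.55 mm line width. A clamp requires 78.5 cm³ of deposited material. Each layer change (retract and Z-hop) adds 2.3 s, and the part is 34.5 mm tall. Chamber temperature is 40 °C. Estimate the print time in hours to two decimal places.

1.93 hours

Line area = 0.19 × 0.55, so 0.1045 mm².
Total extruded path = 78500/0.1045 = 751196.2 mm.
Print-move time = 751196.2 / 115, so 6532.1 s.
Layer count = ceil(34.5 / 0.19) = 182.
Z-hop total = 182 × 2.3 = 418.6 s.
Total = 6532.1 + 418.6 = 6950.7 s = 1.93 hours.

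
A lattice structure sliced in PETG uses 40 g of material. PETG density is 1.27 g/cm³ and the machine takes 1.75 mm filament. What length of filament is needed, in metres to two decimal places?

Volume = 40 g / 1.27 g·cm⁻³ = 31.4961 cm³ = 31496.1 mm³.
Filament cross-section = π × (1.75/2)² = 2.4053 mm².
Length = 31496.1 / 2.4053 = 13094.46 mm = 13.09 m.

13.09 m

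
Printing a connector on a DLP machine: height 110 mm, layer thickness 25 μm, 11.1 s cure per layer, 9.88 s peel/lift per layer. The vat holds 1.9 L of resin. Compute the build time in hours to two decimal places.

Number of layers: 110 / 0.025 → 4400 (rounded up).
Each layer takes = 11.1 + 9.88, so 20.98 s.
Build time: 4400 × 20.98 s = 92312 s, i.e. 25.64 hours.

25.64 hours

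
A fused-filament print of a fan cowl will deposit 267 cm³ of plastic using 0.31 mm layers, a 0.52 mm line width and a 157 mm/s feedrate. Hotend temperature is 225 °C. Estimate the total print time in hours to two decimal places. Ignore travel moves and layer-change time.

2.93 hours

Line area = 0.31 × 0.52, so 0.1612 mm².
Path length: 267000 mm³ / 0.1612 mm² → 1656327.5 mm.
Print-move time: 1656327.5 / 157 → 10549.9 s.
That's 10549.9 s → 2.93 hours.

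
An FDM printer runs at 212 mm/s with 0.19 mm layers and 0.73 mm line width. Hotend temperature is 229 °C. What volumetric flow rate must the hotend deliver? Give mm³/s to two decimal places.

29.40

Bead cross-section: 0.19 × 0.73 → 0.1387 mm².
Volumetric flow = 212 × 0.1387 = 29.40 mm³/s.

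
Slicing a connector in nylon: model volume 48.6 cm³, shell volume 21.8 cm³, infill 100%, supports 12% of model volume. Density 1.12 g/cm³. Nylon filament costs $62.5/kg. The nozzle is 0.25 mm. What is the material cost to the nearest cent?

$3.81

Interior volume = 48.6 − 21.8, so 26.8 cm³.
Deposited infill = 1.00 × 26.8, so 26.8 cm³.
Support = 0.12 × 48.6, so 5.832 cm³.
Total extruded = 21.8 + 26.8 + 5.832, so 54.432 cm³.
Mass = 54.432 × 1.12, so 60.96384 g.
At $62.5/kg: 60.96384/1000 × 62.5 = $3.81.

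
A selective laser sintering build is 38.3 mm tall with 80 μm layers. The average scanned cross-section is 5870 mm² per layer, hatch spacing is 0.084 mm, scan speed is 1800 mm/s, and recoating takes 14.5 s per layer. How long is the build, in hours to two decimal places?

7.09 hours

Layer count = ceil(38.3 / 0.08) = 479.
Hatch length per layer = 5870 / 0.084 = 69881 mm.
Laser time per layer = 69881 / 1800 = 38.8228 s.
Layer cycle = 38.8228 + 14.5, so 53.3228 s.
479 layers × 53.3228 s/layer = 25541.6212 s, i.e. 7.09 hours.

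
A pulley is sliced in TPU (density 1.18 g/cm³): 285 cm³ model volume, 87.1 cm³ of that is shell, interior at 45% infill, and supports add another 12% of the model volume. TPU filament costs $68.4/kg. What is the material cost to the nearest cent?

$16.98

Volume inside the shell = 285 − 87.1, so 197.9 cm³.
Infill volume = 0.45 × 197.9, so 89.055 cm³.
Support = 0.12 × 285, so 34.2 cm³.
Total printed volume = 87.1 + 89.055 + 34.2, so 210.355 cm³.
Mass = 210.355 × 1.18 = 248.2189 g.
Cost = 248.2189 g / 1000 × $68.4/kg = $16.98.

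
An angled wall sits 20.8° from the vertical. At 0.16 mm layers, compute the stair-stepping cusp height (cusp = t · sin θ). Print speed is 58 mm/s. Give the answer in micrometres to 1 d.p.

56.8 μm

h_c = t·sin θ = 0.16 × 0.3551 = 0.056816 mm (56.8 μm).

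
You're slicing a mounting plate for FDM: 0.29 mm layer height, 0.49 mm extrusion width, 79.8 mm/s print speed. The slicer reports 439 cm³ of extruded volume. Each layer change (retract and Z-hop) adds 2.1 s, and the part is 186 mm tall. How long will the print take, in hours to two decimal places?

Extrusion cross-section = 0.29 × 0.49 = 0.1421 mm².
Path length: 439000 mm³ / 0.1421 mm² → 3089373.7 mm.
Time extruding = 3089373.7 / 79.8 = 38714 s.
Number of layers: 186 / 0.29 → 642 (rounded up).
Non-print overhead = 642 × 2.1, so 1348.2 s.
Total = 38714 + 1348.2 = 40062.2 s = 11.13 hours.

11.13 hours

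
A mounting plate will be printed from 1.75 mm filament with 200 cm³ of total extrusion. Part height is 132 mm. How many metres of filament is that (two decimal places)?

83.15 m

Filament cross-section = π × (1.75/2)² = 2.4053 mm².
Length = 200 cm³ / 2.4053 mm² = 200000 / 2.4053 = 83149.71 mm = 83.15 m.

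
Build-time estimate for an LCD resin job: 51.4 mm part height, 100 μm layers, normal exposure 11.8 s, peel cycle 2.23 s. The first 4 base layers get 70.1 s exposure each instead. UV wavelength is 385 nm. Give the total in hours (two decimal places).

2.07 hours

Number of layers: 51.4 / 0.1 → 514 (rounded up).
Base layers = 4 × (70.1 + 2.23), so 289.32 s.
Regular layers: 510 × (11.8 + 2.23) → 7155.3 s.
Total = 289.32 + 7155.3 = 7444.62 s = 2.07 hours.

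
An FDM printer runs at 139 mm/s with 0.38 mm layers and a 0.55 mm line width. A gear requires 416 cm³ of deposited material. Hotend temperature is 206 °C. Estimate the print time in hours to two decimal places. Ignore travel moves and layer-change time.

3.98 hours

Line area: 0.38 × 0.55 → 0.209 mm².
Path length: 416000 mm³ / 0.209 mm² → 1990430.6 mm.
Print-move time: 1990430.6 / 139 → 14319.6 s.
In the requested units: 14319.6 s = 3.98 hours.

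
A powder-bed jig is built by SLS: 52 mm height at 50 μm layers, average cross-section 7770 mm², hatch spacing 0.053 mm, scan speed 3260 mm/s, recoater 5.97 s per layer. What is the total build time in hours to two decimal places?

Layers = ⌈52/0.05⌉ = 1040.
Hatch length per layer = 7770 / 0.053 = 146603.8 mm.
Scan time per layer = 146603.8 / 3260 = 44.9705 s.
Time per layer: 44.9705 + 5.97 → 50.9405 s.
1040 layers × 50.9405 s/layer = 52978.12 s, i.e. 14.72 hours.

14.72 hours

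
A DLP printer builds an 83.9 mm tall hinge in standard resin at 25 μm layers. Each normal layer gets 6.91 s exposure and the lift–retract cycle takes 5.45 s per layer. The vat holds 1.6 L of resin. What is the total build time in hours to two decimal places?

11.52 hours

Layers = ⌈83.9/0.025⌉ = 3356.
Cycle time = 6.91 + 5.45, so 12.36 s.
Total = 3356 × 12.36 = 41480.16 s = 11.52 hours.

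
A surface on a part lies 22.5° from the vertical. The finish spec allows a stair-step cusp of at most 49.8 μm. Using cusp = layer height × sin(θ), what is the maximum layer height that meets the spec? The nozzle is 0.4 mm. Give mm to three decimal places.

0.130 mm

sin(22.5°) = 0.3827; t_max = 0.0498/0.3827 = 0.130 mm.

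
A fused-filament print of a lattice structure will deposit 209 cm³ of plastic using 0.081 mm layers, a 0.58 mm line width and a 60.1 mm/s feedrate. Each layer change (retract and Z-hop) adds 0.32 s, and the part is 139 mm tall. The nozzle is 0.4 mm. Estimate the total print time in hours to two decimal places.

Extrusion cross-section = 0.081 × 0.58 = 0.04698 mm².
Path length: 209000 mm³ / 0.04698 mm² → 4448701.6 mm.
Print-move time = 4448701.6 / 60.1 = 74021.7 s.
Number of layers: 139 / 0.081 → 1717 (rounded up).
Z-hop total: 1717 × 0.32 → 549.44 s.
Altogether 74021.7 + 549.44 = 74571.14 s, i.e. 20.71 hours.

20.71 hours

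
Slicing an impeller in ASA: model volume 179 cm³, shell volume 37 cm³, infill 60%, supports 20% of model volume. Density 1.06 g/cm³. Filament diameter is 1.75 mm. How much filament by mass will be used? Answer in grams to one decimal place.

167.5 g

Interior volume: 179 − 37 → 142 cm³.
Deposited infill: 0.60 × 142 → 85.2 cm³.
Support: 0.20 × 179 → 35.8 cm³.
Deposited volume = 37 + 85.2 + 35.8 = 158 cm³.
Mass = 158 × 1.06 = 167.48 g.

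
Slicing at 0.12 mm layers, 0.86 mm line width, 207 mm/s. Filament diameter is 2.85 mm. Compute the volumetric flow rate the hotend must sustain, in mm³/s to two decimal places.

21.36

Extrusion cross-section: 0.12 × 0.86 → 0.1032 mm².
Q = v·A = 207 × 0.1032 = 21.36 mm³/s.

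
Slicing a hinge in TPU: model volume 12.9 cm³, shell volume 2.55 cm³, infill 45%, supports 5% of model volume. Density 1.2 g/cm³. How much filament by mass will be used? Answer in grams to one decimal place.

9.4 g

Interior volume = 12.9 − 2.55 = 10.35 cm³.
Infill deposited = 0.45 × 10.35, so 4.6575 cm³.
Support: 0.05 × 12.9 → 0.645 cm³.
Total printed volume: 2.55 + 4.6575 + 0.645 → 7.8525 cm³.
Mass = 7.8525 × 1.2 = 9.423 g.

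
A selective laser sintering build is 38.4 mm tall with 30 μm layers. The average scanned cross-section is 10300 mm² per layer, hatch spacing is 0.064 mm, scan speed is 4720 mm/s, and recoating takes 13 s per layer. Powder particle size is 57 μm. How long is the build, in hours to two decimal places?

Number of layers: 38.4 / 0.03 → 1280 (rounded up).
Hatch length per layer = 10300 / 0.064 = 160937.5 mm.
Scan time per layer: 160937.5 / 4720 → 34.0969 s.
Time per layer = 34.0969 + 13, so 47.0969 s.
Total: 1280 × 47.0969 s = 60284.032 s → 16.75 hours.

16.75 hours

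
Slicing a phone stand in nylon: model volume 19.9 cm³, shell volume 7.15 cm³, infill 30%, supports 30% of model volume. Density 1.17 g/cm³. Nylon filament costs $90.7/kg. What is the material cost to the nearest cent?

Volume inside the shell = 19.9 − 7.15 = 12.75 cm³.
Infill deposited = 0.30 × 12.75, so 3.825 cm³.
Support: 0.30 × 19.9 → 5.97 cm³.
Deposited volume: 7.15 + 3.825 + 5.97 → 16.945 cm³.
Mass: 16.945 × 1.17 → 19.82565 g.
Cost = 19.82565 g / 1000 × $90.7/kg = $1.80.

$1.80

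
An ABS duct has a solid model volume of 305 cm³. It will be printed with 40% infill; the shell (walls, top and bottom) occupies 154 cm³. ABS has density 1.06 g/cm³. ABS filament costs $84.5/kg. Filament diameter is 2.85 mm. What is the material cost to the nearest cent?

Interior volume = 305 − 154 = 151 cm³.
Deposited infill = 0.40 × 151, so 60.4 cm³.
Deposited volume: 154 + 60.4 → 214.4 cm³.
Mass = 214.4 × 1.06 = 227.264 g.
Cost = 227.264 g / 1000 × $84.5/kg = $19.20.

$19.20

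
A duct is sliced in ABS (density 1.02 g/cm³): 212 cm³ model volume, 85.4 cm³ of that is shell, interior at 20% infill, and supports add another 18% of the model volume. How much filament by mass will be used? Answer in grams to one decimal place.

Infill region = 212 − 85.4, so 126.6 cm³.
Deposited infill = 0.20 × 126.6, so 25.32 cm³.
Support = 0.18 × 212 = 38.16 cm³.
Deposited volume = 85.4 + 25.32 + 38.16 = 148.88 cm³.
Mass = 148.88 × 1.02 = 151.8576 g.

151.9 g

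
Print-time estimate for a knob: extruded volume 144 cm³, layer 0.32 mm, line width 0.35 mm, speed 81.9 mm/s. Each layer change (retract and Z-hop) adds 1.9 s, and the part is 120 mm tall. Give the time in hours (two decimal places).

Bead cross-section = 0.32 × 0.35, so 0.112 mm².
Total extruded path = 144000/0.112 = 1285714.3 mm.
Time extruding: 1285714.3 / 81.9 → 15698.6 s.
Layer count = ceil(120 / 0.32) = 375.
Non-print overhead: 375 × 1.9 → 712.5 s.
Total = 15698.6 + 712.5 = 16411.1 s = 4.56 hours.

4.56 hours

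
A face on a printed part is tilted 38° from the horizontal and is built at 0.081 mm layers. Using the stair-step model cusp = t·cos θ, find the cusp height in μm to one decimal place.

h_c = t·cos θ = 0.081 × 0.7880 = 0.063828 mm (63.8 μm).

63.8 μm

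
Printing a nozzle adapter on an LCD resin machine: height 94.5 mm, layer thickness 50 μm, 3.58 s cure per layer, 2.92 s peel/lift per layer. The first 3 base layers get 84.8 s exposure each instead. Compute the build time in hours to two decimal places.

Layer count = ceil(94.5 / 0.05) = 1890.
Burn-in layers = 3 × (84.8 + 2.92) = 263.16 s.
Regular layers: 1887 × (3.58 + 2.92) → 12265.5 s.
Total = 263.16 + 12265.5 = 12528.66 s = 3.48 hours.

3.48 hours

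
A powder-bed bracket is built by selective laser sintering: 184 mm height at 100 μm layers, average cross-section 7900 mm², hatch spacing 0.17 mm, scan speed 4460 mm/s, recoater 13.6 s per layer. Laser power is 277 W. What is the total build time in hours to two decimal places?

12.28 hours

Layers = ⌈184/0.1⌉ = 1840.
Per-layer scan distance = 7900 / 0.17 = 46470.6 mm.
Scan time per layer = 46470.6 / 4460 = 10.4194 s.
Time per layer = 10.4194 + 13.6 = 24.0194 s.
1840 layers × 24.0194 s/layer = 44195.696 s, i.e. 12.28 hours.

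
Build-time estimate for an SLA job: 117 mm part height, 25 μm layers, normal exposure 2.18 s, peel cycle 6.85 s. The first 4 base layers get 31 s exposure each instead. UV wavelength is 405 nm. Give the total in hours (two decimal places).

11.77 hours

Layers = ⌈117/0.025⌉ = 4680.
Base layers = 4 × (31 + 6.85) = 151.4 s.
Normal layers = 4676 × (2.18 + 6.85), so 42224.28 s.
Sum: 151.4 + 42224.28 = 42375.68 s → 11.77 hours.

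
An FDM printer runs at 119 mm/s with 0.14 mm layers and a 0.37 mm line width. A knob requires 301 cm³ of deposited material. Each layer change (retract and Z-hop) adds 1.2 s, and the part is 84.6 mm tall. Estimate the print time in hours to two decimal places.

13.77 hours

Bead cross-section = 0.14 × 0.37 = 0.0518 mm².
Total extruded path = 301000/0.0518 = 5810810.8 mm.
Time extruding: 5810810.8 / 119 → 48830.3 s.
Layer count = ceil(84.6 / 0.14) = 605.
Z-hop total = 605 × 1.2 = 726 s.
Total = 48830.3 + 726 = 49556.3 s = 13.77 hours.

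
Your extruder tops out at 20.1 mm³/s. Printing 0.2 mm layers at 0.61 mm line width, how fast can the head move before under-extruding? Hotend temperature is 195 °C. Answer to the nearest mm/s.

165 mm/s

Extrusion cross-section = 0.2 × 0.61, so 0.122 mm².
v_max = Q/A = 20.1/0.122 = 164.75 mm/s → 165 mm/s.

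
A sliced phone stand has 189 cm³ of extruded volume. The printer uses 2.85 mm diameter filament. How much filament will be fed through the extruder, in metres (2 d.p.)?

A = π r² = π × 1.425² = 6.3794 mm².
Length = 189 cm³ / 6.3794 mm² = 189000 / 6.3794 = 29626.61 mm = 29.63 m.

29.63 m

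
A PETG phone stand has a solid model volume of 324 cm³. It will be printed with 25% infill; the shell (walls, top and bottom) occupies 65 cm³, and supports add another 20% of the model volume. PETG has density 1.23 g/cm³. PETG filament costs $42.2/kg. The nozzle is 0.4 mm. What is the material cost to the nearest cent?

Interior volume: 324 − 65 → 259 cm³.
Infill deposited = 0.25 × 259, so 64.75 cm³.
Support = 0.20 × 324, so 64.8 cm³.
Total extruded = 65 + 64.75 + 64.8, so 194.55 cm³.
Mass: 194.55 × 1.23 → 239.2965 g.
At $42.2/kg: 239.2965/1000 × 42.2 = $10.10.

$10.10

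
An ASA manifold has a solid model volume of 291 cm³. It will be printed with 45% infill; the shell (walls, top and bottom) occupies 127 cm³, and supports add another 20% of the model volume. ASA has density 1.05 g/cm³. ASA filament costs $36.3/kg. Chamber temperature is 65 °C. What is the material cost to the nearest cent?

Volume inside the shell: 291 − 127 → 164 cm³.
Deposited infill = 0.45 × 164 = 73.8 cm³.
Support = 0.20 × 291 = 58.2 cm³.
Total extruded = 127 + 73.8 + 58.2 = 259 cm³.
Mass: 259 × 1.05 → 271.95 g.
Cost = 271.95 g / 1000 × $36.3/kg = $9.87.

$9.87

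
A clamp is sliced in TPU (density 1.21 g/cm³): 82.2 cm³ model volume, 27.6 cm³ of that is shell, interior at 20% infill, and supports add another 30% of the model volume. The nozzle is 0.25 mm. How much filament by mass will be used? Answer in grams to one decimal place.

76.4 g

Volume inside the shell = 82.2 − 27.6, so 54.6 cm³.
Deposited infill = 0.20 × 54.6, so 10.92 cm³.
Support: 0.30 × 82.2 → 24.66 cm³.
Total extruded: 27.6 + 10.92 + 24.66 → 63.18 cm³.
Mass = 63.18 × 1.21, so 76.4478 g.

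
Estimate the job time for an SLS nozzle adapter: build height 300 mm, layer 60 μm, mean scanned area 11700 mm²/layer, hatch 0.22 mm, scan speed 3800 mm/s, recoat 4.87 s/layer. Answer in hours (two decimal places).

Layers = ⌈300/0.06⌉ = 5000.
Per-layer scan distance: 11700 / 0.22 → 53181.8 mm.
Laser time per layer = 53181.8 / 3800, so 13.9952 s.
Time per layer = 13.9952 + 4.87, so 18.8652 s.
Build time = 5000 × 18.8652 = 94326 s = 26.20 hours.

26.20 hours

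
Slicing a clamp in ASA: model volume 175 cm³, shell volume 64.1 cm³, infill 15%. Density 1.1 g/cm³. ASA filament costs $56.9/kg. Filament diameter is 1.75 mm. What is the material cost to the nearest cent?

Volume inside the shell = 175 − 64.1, so 110.9 cm³.
Infill deposited = 0.15 × 110.9 = 16.635 cm³.
Deposited volume = 64.1 + 16.635 = 80.735 cm³.
Mass: 80.735 × 1.1 → 88.8085 g.
At $56.9/kg: 88.8085/1000 × 56.9 = $5.05.

$5.05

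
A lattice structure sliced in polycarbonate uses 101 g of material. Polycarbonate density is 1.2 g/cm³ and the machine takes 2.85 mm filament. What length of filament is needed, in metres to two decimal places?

Extruded volume: 101/1.2 = 84.1667 cm³ (84166.7 mm³).
Filament cross-section = π × (2.85/2)² = 6.3794 mm².
Length = 84166.7 / 6.3794 = 13193.51 mm = 13.19 m.

13.19 m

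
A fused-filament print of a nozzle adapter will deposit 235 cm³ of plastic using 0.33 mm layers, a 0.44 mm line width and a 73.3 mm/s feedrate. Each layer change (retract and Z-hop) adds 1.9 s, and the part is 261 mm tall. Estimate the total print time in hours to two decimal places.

Bead cross-section: 0.33 × 0.44 → 0.1452 mm².
Path length: 235000 mm³ / 0.1452 mm² → 1618457.3 mm.
Extrusion time = 1618457.3 / 73.3 = 22079.9 s.
Number of layers: 261 / 0.33 → 791 (rounded up).
Z-hop total: 791 × 1.9 → 1502.9 s.
Altogether 22079.9 + 1502.9 = 23582.8 s, i.e. 6.55 hours.

6.55 hours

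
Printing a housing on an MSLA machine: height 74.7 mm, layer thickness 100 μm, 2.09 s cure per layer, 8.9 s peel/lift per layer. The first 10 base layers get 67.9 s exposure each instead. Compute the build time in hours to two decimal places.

Layer count = ceil(74.7 / 0.1) = 747.
Burn-in layers: 10 × (67.9 + 8.9) → 768 s.
Regular layers = 737 × (2.09 + 8.9) = 8099.63 s.
Sum: 768 + 8099.63 = 8867.63 s → 2.46 hours.

2.46 hours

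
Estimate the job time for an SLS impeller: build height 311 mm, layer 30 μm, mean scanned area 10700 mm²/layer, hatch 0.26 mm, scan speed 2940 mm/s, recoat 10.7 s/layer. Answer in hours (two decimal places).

71.12 hours

Number of layers: 311 / 0.03 → 10367 (rounded up).
Per-layer scan distance = 10700 / 0.26, so 41153.8 mm.
Scan time per layer: 41153.8 / 2940 → 13.9979 s.
Time per layer: 13.9979 + 10.7 → 24.6979 s.
10367 layers × 24.6979 s/layer = 256043.1293 s, i.e. 71.12 hours.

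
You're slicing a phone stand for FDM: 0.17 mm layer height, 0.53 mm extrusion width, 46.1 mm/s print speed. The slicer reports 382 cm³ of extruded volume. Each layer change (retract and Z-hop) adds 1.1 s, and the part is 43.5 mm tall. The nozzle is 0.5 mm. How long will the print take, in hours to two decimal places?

25.62 hours

Bead cross-section = 0.17 × 0.53 = 0.0901 mm².
Toolpath length = 382 cm³ / 0.0901 mm² = 382000 / 0.0901 = 4239733.6 mm.
Extrusion time: 4239733.6 / 46.1 → 91968.2 s.
Layer count = ceil(43.5 / 0.17) = 256.
Z-hop total = 256 × 1.1 = 281.6 s.
Altogether 91968.2 + 281.6 = 92249.8 s, i.e. 25.62 hours.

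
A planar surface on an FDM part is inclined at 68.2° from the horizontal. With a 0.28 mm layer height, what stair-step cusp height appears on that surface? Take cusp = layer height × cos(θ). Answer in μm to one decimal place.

cos(68.2°) = 0.3714, so cusp = 0.28 × 0.3714 = 0.103992 mm → 104.0 μm.

104.0 μm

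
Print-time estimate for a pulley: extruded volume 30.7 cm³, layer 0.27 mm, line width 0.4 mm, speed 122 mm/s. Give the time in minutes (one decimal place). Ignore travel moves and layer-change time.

Line area: 0.27 × 0.4 → 0.108 mm².
Path length: 30700 mm³ / 0.108 mm² → 284259.3 mm.
Time extruding: 284259.3 / 122 → 2330 s.
Converting: 2330 s = 38.8 minutes.

38.8 minutes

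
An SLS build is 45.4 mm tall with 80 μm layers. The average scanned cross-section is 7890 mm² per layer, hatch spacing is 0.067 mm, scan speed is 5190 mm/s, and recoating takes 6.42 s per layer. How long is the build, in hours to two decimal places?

Number of layers: 45.4 / 0.08 → 568 (rounded up).
Scan path per layer: 7890 / 0.067 → 117761.2 mm.
Per-layer scan time: 117761.2 / 5190 → 22.69 s.
Per-layer time: 22.69 + 6.42 → 29.11 s.
Total: 568 × 29.11 s = 16534.48 s → 4.59 hours.

4.59 hours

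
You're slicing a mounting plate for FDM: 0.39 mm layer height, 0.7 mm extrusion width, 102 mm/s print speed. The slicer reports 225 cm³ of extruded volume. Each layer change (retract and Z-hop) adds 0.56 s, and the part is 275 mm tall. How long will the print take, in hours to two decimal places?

2.35 hours

Bead cross-section: 0.39 × 0.7 → 0.273 mm².
Toolpath length = 225 cm³ / 0.273 mm² = 225000 / 0.273 = 824175.8 mm.
Print-move time: 824175.8 / 102 → 8080.2 s.
Layer count = ceil(275 / 0.39) = 706.
Z-hop total: 706 × 0.56 → 395.36 s.
Total = 8080.2 + 395.36 = 8475.56 s = 2.35 hours.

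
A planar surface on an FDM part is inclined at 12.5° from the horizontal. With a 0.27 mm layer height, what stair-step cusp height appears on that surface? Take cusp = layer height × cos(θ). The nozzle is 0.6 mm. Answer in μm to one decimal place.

h_c = t·cos θ = 0.27 × 0.9763 = 0.263601 mm (263.6 μm).

263.6 μm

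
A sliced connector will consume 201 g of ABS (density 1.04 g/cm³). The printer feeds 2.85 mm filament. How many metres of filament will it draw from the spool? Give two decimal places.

Volume = 201 g / 1.04 g·cm⁻³ = 193.2692 cm³ = 193269.2 mm³.
Cross-section of 2.85 mm filament: π·(2.85/2)² = 6.3794 mm².
Length = 193269.2 / 6.3794 = 30295.83 mm = 30.30 m.

30.30 m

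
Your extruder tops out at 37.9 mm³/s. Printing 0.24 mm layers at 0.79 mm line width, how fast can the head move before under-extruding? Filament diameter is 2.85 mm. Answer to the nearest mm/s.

Extrusion cross-section: 0.24 × 0.79 → 0.1896 mm².
v_max = Q/A = 37.9/0.1896 = 199.89 mm/s → 200 mm/s.

200 mm/s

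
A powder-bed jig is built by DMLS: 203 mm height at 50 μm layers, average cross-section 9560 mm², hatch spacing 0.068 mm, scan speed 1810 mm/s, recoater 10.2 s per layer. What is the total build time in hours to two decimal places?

Number of layers: 203 / 0.05 → 4060 (rounded up).
Hatch length per layer = 9560 / 0.068, so 140588.2 mm.
Per-layer scan time: 140588.2 / 1810 → 77.673 s.
Time per layer: 77.673 + 10.2 → 87.873 s.
Total: 4060 × 87.873 s = 356764.38 s → 99.10 hours.

99.10 hours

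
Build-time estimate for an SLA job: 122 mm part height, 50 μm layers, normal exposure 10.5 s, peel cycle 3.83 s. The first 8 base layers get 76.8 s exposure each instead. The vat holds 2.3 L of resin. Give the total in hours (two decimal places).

Number of layers: 122 / 0.05 → 2440 (rounded up).
Base layers = 8 × (76.8 + 3.83) = 645.04 s.
Normal layers = 2432 × (10.5 + 3.83) = 34850.56 s.
Sum: 645.04 + 34850.56 = 35495.6 s → 9.86 hours.

9.86 hours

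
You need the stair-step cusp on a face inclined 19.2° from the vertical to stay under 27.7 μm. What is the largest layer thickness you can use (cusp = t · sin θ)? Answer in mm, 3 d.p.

0.084 mm

sin(19.2°) = 0.3289; t_max = 0.0277/0.3289 = 0.084 mm.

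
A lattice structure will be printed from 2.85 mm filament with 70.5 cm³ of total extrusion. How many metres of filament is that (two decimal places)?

Cross-section of 2.85 mm filament: π·(2.85/2)² = 6.3794 mm².
Length = 70.5 cm³ / 6.3794 mm² = 70500 / 6.3794 = 11051.2 mm = 11.05 m.

11.05 m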